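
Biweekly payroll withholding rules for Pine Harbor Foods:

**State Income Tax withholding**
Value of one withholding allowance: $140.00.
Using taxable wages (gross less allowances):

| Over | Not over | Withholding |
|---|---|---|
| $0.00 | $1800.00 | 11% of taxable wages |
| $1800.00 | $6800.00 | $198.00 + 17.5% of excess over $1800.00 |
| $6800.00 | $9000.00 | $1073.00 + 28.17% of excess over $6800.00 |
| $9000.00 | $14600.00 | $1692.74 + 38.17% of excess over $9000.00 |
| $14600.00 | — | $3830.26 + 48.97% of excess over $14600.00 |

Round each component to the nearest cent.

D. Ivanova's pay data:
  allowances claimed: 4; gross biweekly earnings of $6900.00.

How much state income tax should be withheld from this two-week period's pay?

$992.50

State Income Tax: taxable = $6900.00 − 4×$140.00 = $6340.00
  $198.00 + 17.5% × ($6340.00 − $1800.00) = $198.00 + 17.5% × $4540.00 = $992.50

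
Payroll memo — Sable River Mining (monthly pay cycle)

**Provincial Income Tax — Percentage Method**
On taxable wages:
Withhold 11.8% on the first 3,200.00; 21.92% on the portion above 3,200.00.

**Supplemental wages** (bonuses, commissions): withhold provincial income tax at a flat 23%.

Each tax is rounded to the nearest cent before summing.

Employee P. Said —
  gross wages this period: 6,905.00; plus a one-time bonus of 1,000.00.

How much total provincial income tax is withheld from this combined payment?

1,419.74

Provincial Income Tax: taxable = 6,905.00
  377.60 + 21.92% × (6,905.00 − 3,200.00) = 377.60 + 21.92% × 3,705.00 = 1,189.74
Supplemental (23% flat on bonus): 23% × 1,000.00 = 230.00
Total provincial income tax: 1,189.74 + 230.00 = 1,419.74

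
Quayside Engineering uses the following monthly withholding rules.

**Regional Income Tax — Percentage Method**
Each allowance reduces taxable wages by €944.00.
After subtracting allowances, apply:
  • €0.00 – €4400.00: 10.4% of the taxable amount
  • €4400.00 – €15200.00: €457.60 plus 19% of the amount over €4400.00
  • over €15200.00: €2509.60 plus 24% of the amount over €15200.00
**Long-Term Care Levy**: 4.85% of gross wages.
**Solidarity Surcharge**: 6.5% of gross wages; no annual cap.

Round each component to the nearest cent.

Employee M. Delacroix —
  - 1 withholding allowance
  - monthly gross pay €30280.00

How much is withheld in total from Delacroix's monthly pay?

Regional Income Tax: taxable = €30280.00 − 1×€944.00 = €29336.00
  €2509.60 + 24% × (€29336.00 − €15200.00) = €2509.60 + 24% × €14136.00 = €5902.24
Long-Term Care Levy: 4.85% × €30280.00 = €1468.58
Solidarity Surcharge: 6.5% × €30280.00 = €1968.20
Total: €5902.24 + €1468.58 + €1968.20 = €9339.02

€9339.02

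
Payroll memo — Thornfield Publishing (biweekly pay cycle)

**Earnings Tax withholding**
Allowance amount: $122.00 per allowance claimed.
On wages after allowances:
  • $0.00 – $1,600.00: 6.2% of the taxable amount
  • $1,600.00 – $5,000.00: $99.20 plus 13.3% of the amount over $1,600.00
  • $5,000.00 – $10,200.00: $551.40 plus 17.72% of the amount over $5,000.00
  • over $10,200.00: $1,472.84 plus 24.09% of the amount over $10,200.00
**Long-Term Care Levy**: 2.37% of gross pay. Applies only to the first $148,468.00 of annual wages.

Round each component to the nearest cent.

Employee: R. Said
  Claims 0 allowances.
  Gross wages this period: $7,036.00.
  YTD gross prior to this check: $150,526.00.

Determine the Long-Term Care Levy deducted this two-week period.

Long-Term Care Levy: YTD $150,526.00 ≥ cap $148,468.00 → $0.00

$0.00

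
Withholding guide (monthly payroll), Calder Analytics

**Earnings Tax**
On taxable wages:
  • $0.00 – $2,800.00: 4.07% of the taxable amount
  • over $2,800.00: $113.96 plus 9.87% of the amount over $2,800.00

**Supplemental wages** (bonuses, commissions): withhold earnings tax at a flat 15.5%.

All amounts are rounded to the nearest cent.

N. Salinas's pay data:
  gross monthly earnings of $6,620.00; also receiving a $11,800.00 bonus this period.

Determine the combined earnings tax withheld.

Earnings Tax: taxable = $6,620.00
  $113.96 + 9.87% × ($6,620.00 − $2,800.00) = $113.96 + 9.87% × $3,820.00 = $490.99
Supplemental (15.5% flat on bonus): 15.5% × $11,800.00 = $1,829.00
Total earnings tax: $490.99 + $1,829.00 = $2,319.99

$2,319.99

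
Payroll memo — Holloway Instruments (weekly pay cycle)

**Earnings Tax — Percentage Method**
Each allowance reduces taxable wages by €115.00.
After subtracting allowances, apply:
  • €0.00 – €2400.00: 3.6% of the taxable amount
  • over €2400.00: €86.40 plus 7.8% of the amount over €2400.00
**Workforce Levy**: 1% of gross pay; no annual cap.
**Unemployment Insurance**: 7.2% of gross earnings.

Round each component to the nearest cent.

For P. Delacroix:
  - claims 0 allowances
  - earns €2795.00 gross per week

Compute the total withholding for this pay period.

€346.40

Earnings Tax: taxable = €2795.00
  €86.40 + 7.8% × (€2795.00 − €2400.00) = €86.40 + 7.8% × €395.00 = €117.21
Workforce Levy: 1% × €2795.00 = €27.95
Unemployment Insurance: 7.2% × €2795.00 = €201.24
Total: €117.21 + €27.95 + €201.24 = €346.40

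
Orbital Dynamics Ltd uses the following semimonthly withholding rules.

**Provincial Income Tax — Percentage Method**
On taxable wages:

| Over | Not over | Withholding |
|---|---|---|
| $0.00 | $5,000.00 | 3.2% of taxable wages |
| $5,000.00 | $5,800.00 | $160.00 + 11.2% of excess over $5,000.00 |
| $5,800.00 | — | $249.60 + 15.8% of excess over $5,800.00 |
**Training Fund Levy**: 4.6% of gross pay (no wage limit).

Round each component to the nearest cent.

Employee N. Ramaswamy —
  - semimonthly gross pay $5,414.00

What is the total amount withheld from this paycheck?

$455.41

Provincial Income Tax: taxable = $5,414.00
  $160.00 + 11.2% × ($5,414.00 − $5,000.00) = $160.00 + 11.2% × $414.00 = $206.37
Training Fund Levy: 4.6% × $5,414.00 = $249.04
Total: $206.37 + $249.04 = $455.41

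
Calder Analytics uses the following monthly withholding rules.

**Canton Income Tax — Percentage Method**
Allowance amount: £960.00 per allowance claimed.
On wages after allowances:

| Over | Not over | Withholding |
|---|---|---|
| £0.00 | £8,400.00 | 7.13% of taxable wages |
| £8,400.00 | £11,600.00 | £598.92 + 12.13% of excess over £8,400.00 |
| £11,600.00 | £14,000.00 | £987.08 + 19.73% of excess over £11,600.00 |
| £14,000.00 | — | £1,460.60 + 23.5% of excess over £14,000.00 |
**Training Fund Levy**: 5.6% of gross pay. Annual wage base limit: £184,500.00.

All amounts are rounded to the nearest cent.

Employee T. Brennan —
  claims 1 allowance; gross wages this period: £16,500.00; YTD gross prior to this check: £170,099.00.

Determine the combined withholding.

Canton Income Tax: taxable = £16,500.00 − 1×£960.00 = £15,540.00
  £1,460.60 + 23.5% × (£15,540.00 − £14,000.00) = £1,460.60 + 23.5% × £1,540.00 = £1,822.50
Training Fund Levy: cap £184,500.00 − YTD £170,099.00 = £14,401.00 subject; 5.6% × £14,401.00 = £806.46
Total: £1,822.50 + £806.46 = £2,628.96

£2,628.96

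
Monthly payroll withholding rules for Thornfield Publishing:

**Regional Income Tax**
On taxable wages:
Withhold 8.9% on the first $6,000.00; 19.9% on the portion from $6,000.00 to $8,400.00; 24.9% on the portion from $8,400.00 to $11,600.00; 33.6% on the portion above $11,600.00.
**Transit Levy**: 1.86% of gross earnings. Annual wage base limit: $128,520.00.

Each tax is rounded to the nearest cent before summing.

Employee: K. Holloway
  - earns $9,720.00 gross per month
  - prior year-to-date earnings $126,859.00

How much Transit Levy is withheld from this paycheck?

$30.89

Transit Levy: cap $128,520.00 − YTD $126,859.00 = $1,661.00 subject; 1.86% × $1,661.00 = $30.89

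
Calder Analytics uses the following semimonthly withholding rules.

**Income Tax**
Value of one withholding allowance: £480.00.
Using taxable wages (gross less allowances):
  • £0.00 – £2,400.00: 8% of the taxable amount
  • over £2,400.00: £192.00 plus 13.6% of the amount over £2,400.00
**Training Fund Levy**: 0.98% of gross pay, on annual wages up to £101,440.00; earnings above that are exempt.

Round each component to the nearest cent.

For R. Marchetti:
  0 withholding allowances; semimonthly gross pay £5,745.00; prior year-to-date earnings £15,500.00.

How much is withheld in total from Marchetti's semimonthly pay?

Income Tax: taxable = £5,745.00
  £192.00 + 13.6% × (£5,745.00 − £2,400.00) = £192.00 + 13.6% × £3,345.00 = £646.92
Training Fund Levy: 0.98% × £5,745.00 = £56.30
Total: £646.92 + £56.30 = £703.22

£703.22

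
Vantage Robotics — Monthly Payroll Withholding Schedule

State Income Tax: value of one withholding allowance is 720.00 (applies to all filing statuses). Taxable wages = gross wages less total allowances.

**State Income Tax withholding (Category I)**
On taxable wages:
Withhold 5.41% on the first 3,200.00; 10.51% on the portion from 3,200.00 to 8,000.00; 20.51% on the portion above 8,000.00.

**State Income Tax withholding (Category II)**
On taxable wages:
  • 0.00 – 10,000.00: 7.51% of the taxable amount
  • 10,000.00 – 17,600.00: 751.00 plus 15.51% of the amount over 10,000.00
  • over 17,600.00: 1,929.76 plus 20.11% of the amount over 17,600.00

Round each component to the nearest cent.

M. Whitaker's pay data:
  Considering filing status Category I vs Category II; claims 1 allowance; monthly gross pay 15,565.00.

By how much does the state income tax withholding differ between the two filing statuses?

579.05

State Income Tax (Category I): taxable = 15,565.00 − 1×720.00 = 14,845.00
  677.60 + 20.51% × (14,845.00 − 8,000.00) = 677.60 + 20.51% × 6,845.00 = 2,081.51
State Income Tax (Category II): taxable = 15,565.00 − 1×720.00 = 14,845.00
  751.00 + 15.51% × (14,845.00 − 10,000.00) = 751.00 + 15.51% × 4,845.00 = 1,502.46
Difference: |2,081.51 − 1,502.46| = 579.05 (higher under Category I)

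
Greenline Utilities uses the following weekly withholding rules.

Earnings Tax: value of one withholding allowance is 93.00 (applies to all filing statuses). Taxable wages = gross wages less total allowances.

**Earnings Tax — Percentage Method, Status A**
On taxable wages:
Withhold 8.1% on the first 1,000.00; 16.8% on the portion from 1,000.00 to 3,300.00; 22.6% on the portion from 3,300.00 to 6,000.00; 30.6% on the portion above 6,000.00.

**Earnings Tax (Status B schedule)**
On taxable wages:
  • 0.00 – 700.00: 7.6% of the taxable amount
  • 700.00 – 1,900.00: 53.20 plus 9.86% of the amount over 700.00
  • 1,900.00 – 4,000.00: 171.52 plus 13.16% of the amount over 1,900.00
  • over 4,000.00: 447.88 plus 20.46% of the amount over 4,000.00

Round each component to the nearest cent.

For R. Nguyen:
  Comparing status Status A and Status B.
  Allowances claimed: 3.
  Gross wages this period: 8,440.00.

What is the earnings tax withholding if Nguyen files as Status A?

1,738.87

Earnings Tax (Status A): taxable = 8,440.00 − 3×93.00 = 8,161.00
  1,077.60 + 30.6% × (8,161.00 − 6,000.00) = 1,077.60 + 30.6% × 2,161.00 = 1,738.87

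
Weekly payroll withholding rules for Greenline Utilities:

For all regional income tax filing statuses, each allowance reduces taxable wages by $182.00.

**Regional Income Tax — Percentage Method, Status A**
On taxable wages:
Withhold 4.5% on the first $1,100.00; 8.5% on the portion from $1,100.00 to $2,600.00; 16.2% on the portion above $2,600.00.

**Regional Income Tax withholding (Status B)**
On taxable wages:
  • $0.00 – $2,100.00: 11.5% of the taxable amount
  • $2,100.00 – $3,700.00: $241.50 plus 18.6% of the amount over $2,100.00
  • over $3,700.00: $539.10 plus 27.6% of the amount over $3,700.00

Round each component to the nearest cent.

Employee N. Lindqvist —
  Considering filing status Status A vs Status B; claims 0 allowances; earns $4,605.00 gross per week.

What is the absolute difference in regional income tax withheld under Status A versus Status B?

Regional Income Tax (Status A): taxable = $4,605.00
  $177.00 + 16.2% × ($4,605.00 − $2,600.00) = $177.00 + 16.2% × $2,005.00 = $501.81
Regional Income Tax (Status B): taxable = $4,605.00
  $539.10 + 27.6% × ($4,605.00 − $3,700.00) = $539.10 + 27.6% × $905.00 = $788.88
Difference: |$501.81 − $788.88| = $287.07 (higher under Status B)

$287.07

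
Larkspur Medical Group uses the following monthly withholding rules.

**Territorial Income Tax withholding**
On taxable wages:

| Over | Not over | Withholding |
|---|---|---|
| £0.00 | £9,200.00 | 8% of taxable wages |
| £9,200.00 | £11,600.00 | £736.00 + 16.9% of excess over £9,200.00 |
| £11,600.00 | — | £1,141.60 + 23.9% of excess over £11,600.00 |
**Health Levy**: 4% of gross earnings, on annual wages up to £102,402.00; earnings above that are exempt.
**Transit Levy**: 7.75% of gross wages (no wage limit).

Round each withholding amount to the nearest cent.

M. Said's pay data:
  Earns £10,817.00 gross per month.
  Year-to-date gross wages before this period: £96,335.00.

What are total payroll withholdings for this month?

Territorial Income Tax: taxable = £10,817.00
  £736.00 + 16.9% × (£10,817.00 − £9,200.00) = £736.00 + 16.9% × £1,617.00 = £1,009.27
Health Levy: cap £102,402.00 − YTD £96,335.00 = £6,067.00 subject; 4% × £6,067.00 = £242.68
Transit Levy: 7.75% × £10,817.00 = £838.32
Total: £1,009.27 + £242.68 + £838.32 = £2,090.27

£2,090.27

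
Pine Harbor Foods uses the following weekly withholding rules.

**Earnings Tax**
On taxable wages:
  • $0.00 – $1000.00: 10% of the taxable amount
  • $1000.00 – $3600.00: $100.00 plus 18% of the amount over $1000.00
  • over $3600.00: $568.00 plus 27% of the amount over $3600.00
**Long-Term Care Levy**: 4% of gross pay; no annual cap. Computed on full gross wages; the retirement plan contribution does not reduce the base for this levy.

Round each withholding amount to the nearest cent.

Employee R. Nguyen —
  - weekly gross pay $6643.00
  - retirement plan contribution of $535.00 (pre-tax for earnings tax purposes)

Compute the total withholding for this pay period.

$1510.88

Earnings Tax: taxable = $6643.00 − $535.00 = $6108.00
  $568.00 + 27% × ($6108.00 − $3600.00) = $568.00 + 27% × $2508.00 = $1245.16
Long-Term Care Levy: 4% × $6643.00 = $265.72
Total: $1245.16 + $265.72 = $1510.88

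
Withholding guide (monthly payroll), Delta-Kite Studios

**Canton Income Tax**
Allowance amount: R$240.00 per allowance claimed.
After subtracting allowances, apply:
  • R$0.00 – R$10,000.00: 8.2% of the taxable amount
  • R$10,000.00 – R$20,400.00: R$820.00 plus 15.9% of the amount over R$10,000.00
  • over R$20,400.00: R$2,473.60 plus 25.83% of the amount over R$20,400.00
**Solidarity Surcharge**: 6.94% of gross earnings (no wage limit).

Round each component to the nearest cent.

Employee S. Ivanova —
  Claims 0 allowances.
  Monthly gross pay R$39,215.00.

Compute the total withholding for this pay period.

R$10,055.03

Canton Income Tax: taxable = R$39,215.00
  R$2,473.60 + 25.83% × (R$39,215.00 − R$20,400.00) = R$2,473.60 + 25.83% × R$18,815.00 = R$7,333.51
Solidarity Surcharge: 6.94% × R$39,215.00 = R$2,721.52
Total: R$7,333.51 + R$2,721.52 = R$10,055.03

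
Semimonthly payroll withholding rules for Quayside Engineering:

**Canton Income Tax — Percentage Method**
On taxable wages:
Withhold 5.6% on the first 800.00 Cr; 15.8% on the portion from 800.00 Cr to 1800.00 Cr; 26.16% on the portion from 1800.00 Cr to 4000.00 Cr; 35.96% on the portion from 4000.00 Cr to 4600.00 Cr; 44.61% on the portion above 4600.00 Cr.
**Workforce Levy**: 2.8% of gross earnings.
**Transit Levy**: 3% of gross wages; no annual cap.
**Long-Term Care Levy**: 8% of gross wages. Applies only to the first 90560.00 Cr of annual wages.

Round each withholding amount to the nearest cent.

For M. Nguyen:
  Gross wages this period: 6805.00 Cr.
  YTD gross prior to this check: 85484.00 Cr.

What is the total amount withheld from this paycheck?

2778.50 Cr

Canton Income Tax: taxable = 6805.00 Cr
  994.08 Cr + 44.61% × (6805.00 Cr − 4600.00 Cr) = 994.08 Cr + 44.61% × 2205.00 Cr = 1977.73 Cr
Workforce Levy: 2.8% × 6805.00 Cr = 190.54 Cr
Transit Levy: 3% × 6805.00 Cr = 204.15 Cr
Long-Term Care Levy: cap 90560.00 Cr − YTD 85484.00 Cr = 5076.00 Cr subject; 8% × 5076.00 Cr = 406.08 Cr
Total: 1977.73 Cr + 190.54 Cr + 204.15 Cr + 406.08 Cr = 2778.50 Cr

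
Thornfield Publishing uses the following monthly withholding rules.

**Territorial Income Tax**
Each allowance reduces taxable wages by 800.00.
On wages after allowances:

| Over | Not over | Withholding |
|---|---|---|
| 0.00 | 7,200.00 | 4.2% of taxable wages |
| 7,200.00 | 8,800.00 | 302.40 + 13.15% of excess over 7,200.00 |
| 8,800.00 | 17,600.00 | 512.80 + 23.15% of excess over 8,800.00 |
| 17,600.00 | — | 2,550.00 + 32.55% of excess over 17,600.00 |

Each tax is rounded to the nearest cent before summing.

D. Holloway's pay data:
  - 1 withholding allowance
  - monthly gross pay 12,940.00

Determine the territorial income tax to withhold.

Territorial Income Tax: taxable = 12,940.00 − 1×800.00 = 12,140.00
  512.80 + 23.15% × (12,140.00 − 8,800.00) = 512.80 + 23.15% × 3,340.00 = 1,286.01

1,286.01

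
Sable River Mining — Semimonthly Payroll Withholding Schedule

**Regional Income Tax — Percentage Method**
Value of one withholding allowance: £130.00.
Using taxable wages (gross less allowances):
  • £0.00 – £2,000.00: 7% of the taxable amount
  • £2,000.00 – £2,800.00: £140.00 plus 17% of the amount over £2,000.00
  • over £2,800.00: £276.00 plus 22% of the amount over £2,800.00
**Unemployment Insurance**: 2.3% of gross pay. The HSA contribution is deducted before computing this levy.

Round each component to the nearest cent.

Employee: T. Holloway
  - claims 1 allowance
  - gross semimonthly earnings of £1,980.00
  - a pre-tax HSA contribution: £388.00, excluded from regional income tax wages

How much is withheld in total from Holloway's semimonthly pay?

Regional Income Tax: taxable = £1,980.00 − £388.00 − 1×£130.00 = £1,462.00
  7% × £1,462.00 = £102.34
Unemployment Insurance: 2.3% × £1,592.00 = £36.62
Total: £102.34 + £36.62 = £138.96

£138.96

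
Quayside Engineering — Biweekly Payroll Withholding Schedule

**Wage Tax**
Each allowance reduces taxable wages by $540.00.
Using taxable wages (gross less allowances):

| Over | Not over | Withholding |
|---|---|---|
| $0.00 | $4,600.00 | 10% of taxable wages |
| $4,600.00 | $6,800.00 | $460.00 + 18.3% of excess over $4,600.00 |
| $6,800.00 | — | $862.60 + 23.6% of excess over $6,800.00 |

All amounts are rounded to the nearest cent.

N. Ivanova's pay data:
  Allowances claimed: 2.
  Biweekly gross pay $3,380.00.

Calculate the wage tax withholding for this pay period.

Wage Tax: taxable = $3,380.00 − 2×$540.00 = $2,300.00
  10% × $2,300.00 = $230.00

$230.00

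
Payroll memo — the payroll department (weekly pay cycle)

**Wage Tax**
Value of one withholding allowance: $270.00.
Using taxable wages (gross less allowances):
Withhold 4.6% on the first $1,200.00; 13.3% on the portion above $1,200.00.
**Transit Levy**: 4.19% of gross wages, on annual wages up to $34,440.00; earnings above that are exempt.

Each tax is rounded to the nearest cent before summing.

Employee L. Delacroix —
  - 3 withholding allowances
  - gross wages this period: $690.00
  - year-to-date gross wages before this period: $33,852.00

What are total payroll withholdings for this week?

$24.64

Wage Tax: taxable = $690.00 − 3×$270.00 = $-120.00
  Taxable ≤ 0 → $0.00
Transit Levy: cap $34,440.00 − YTD $33,852.00 = $588.00 subject; 4.19% × $588.00 = $24.64
Total: $0.00 + $24.64 = $24.64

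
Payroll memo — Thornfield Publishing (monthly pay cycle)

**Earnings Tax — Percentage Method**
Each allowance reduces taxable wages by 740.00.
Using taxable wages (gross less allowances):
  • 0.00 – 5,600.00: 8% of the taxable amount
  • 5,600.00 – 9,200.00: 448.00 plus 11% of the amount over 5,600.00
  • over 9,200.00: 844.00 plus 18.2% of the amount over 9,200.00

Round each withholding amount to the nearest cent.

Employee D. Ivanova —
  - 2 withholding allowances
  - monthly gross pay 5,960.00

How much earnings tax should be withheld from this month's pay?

Earnings Tax: taxable = 5,960.00 − 2×740.00 = 4,480.00
  8% × 4,480.00 = 358.40

358.40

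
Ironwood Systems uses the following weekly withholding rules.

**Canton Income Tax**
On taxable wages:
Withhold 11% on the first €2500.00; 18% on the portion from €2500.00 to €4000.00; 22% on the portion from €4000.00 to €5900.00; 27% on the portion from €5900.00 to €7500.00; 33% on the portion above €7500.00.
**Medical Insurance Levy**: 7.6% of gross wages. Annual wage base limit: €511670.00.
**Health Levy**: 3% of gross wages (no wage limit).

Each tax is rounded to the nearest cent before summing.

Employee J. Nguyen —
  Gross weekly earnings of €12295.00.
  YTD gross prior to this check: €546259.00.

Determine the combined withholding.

€3346.20

Canton Income Tax: taxable = €12295.00
  €1395.00 + 33% × (€12295.00 − €7500.00) = €1395.00 + 33% × €4795.00 = €2977.35
Medical Insurance Levy: YTD €546259.00 ≥ cap €511670.00 → €0.00
Health Levy: 3% × €12295.00 = €368.85
Total: €2977.35 + €0.00 + €368.85 = €3346.20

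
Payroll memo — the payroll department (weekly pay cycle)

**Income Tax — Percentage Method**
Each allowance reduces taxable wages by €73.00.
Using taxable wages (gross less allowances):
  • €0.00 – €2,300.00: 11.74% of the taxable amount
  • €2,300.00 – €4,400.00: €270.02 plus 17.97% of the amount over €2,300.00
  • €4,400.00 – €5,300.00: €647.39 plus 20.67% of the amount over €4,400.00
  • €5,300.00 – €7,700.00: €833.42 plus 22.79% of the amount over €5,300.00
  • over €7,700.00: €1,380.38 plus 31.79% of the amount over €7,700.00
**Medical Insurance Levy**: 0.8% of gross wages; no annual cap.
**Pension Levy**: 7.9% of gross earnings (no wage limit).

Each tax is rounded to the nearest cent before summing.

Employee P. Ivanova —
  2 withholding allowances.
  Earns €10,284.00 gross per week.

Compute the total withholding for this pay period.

Income Tax: taxable = €10,284.00 − 2×€73.00 = €10,138.00
  €1,380.38 + 31.79% × (€10,138.00 − €7,700.00) = €1,380.38 + 31.79% × €2,438.00 = €2,155.42
Medical Insurance Levy: 0.8% × €10,284.00 = €82.27
Pension Levy: 7.9% × €10,284.00 = €812.44
Total: €2,155.42 + €82.27 + €812.44 = €3,050.13

€3,050.13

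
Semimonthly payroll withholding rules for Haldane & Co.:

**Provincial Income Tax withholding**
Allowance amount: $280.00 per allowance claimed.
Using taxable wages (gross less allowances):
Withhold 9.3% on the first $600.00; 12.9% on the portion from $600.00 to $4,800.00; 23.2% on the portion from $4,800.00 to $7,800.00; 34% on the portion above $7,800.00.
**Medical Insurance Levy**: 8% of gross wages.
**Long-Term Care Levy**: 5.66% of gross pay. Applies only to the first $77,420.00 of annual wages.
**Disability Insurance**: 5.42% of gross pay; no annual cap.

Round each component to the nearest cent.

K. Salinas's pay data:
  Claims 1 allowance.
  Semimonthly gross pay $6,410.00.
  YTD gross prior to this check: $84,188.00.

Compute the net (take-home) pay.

$4,643.62

Provincial Income Tax: taxable = $6,410.00 − 1×$280.00 = $6,130.00
  $597.60 + 23.2% × ($6,130.00 − $4,800.00) = $597.60 + 23.2% × $1,330.00 = $906.16
Medical Insurance Levy: 8% × $6,410.00 = $512.80
Long-Term Care Levy: YTD $84,188.00 ≥ cap $77,420.00 → $0.00
Disability Insurance: 5.42% × $6,410.00 = $347.42
Total withheld: $906.16 + $512.80 + $0.00 + $347.42 = $1,766.38
Net pay: $6,410.00 − $1,766.38 = $4,643.62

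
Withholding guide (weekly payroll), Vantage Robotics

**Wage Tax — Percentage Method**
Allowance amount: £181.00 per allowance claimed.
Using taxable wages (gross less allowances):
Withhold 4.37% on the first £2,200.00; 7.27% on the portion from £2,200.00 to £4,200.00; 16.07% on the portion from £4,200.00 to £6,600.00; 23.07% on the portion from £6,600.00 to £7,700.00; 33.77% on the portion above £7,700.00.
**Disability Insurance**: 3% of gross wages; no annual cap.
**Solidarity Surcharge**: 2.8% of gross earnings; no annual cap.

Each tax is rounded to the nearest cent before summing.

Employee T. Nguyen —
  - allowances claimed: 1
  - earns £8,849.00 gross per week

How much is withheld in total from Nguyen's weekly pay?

£1,721.12

Wage Tax: taxable = £8,849.00 − 1×£181.00 = £8,668.00
  £880.99 + 33.77% × (£8,668.00 − £7,700.00) = £880.99 + 33.77% × £968.00 = £1,207.88
Disability Insurance: 3% × £8,849.00 = £265.47
Solidarity Surcharge: 2.8% × £8,849.00 = £247.77
Total: £1,207.88 + £265.47 + £247.77 = £1,721.12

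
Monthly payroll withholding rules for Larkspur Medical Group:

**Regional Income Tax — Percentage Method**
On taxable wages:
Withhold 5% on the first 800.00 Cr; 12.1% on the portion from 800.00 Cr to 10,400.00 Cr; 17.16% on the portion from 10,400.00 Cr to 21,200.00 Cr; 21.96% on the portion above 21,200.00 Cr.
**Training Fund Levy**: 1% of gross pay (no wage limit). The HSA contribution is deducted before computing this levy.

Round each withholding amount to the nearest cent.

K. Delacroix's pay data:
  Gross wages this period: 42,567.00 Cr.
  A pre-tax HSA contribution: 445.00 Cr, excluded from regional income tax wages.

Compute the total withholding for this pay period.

Regional Income Tax: taxable = 42,567.00 Cr − 445.00 Cr = 42,122.00 Cr
  3,054.88 Cr + 21.96% × (42,122.00 Cr − 21,200.00 Cr) = 3,054.88 Cr + 21.96% × 20,922.00 Cr = 7,649.35 Cr
Training Fund Levy: 1% × 42,122.00 Cr = 421.22 Cr
Total: 7,649.35 Cr + 421.22 Cr = 8,070.57 Cr

8,070.57 Cr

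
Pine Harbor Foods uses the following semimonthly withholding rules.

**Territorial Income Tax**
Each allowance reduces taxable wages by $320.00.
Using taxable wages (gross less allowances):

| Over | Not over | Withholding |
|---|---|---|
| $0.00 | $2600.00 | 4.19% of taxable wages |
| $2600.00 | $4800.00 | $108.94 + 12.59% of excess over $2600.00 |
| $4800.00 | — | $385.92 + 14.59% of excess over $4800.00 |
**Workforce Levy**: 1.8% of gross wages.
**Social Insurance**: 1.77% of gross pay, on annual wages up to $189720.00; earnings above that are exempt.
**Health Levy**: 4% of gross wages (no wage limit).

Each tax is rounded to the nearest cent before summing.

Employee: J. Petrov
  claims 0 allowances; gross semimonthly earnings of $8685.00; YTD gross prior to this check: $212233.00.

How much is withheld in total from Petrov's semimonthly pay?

$1456.47

Territorial Income Tax: taxable = $8685.00
  $385.92 + 14.59% × ($8685.00 − $4800.00) = $385.92 + 14.59% × $3885.00 = $952.74
Workforce Levy: 1.8% × $8685.00 = $156.33
Social Insurance: YTD $212233.00 ≥ cap $189720.00 → $0.00
Health Levy: 4% × $8685.00 = $347.40
Total: $952.74 + $156.33 + $0.00 + $347.40 = $1456.47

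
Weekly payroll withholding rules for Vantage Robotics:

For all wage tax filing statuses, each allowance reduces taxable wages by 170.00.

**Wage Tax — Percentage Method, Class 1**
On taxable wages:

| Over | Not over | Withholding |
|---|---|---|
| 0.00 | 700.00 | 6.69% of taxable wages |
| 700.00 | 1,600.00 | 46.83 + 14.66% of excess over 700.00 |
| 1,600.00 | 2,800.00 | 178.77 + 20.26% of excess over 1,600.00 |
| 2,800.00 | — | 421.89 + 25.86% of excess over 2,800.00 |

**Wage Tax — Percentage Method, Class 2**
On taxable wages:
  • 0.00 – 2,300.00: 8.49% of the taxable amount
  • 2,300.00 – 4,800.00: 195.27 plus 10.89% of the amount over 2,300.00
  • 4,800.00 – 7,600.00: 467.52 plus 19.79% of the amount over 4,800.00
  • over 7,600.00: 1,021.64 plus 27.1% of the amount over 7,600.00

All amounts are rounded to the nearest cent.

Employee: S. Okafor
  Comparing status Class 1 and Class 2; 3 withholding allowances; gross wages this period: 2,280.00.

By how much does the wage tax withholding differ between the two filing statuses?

Wage Tax (Class 1): taxable = 2,280.00 − 3×170.00 = 1,770.00
  178.77 + 20.26% × (1,770.00 − 1,600.00) = 178.77 + 20.26% × 170.00 = 213.21
Wage Tax (Class 2): taxable = 2,280.00 − 3×170.00 = 1,770.00
  8.49% × 1,770.00 = 150.27
Difference: |213.21 − 150.27| = 62.94 (higher under Class 1)

62.94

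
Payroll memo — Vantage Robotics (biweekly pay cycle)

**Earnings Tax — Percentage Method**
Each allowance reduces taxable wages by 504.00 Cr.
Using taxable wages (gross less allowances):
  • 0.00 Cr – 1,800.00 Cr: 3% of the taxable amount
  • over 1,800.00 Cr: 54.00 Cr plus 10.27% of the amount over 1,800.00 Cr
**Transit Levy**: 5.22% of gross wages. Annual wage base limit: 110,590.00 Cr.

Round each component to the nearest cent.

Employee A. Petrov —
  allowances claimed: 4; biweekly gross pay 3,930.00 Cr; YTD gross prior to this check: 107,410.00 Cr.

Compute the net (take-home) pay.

3,698.29 Cr

Earnings Tax: taxable = 3,930.00 Cr − 4×504.00 Cr = 1,914.00 Cr
  54.00 Cr + 10.27% × (1,914.00 Cr − 1,800.00 Cr) = 54.00 Cr + 10.27% × 114.00 Cr = 65.71 Cr
Transit Levy: cap 110,590.00 Cr − YTD 107,410.00 Cr = 3,180.00 Cr subject; 5.22% × 3,180.00 Cr = 166.00 Cr
Total withheld: 65.71 Cr + 166.00 Cr = 231.71 Cr
Net pay: 3,930.00 Cr − 231.71 Cr = 3,698.29 Cr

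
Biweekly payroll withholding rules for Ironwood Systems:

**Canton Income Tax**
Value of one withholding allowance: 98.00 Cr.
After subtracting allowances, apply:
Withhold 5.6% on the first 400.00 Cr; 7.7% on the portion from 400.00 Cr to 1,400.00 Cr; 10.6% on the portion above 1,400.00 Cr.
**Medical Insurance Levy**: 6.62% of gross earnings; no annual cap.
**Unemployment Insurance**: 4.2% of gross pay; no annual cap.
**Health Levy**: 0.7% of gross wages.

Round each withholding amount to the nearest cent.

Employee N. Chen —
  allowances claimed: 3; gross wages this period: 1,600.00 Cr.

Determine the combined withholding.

Canton Income Tax: taxable = 1,600.00 Cr − 3×98.00 Cr = 1,306.00 Cr
  22.40 Cr + 7.7% × (1,306.00 Cr − 400.00 Cr) = 22.40 Cr + 7.7% × 906.00 Cr = 92.16 Cr
Medical Insurance Levy: 6.62% × 1,600.00 Cr = 105.92 Cr
Unemployment Insurance: 4.2% × 1,600.00 Cr = 67.20 Cr
Health Levy: 0.7% × 1,600.00 Cr = 11.20 Cr
Total: 92.16 Cr + 105.92 Cr + 67.20 Cr + 11.20 Cr = 276.48 Cr

276.48 Cr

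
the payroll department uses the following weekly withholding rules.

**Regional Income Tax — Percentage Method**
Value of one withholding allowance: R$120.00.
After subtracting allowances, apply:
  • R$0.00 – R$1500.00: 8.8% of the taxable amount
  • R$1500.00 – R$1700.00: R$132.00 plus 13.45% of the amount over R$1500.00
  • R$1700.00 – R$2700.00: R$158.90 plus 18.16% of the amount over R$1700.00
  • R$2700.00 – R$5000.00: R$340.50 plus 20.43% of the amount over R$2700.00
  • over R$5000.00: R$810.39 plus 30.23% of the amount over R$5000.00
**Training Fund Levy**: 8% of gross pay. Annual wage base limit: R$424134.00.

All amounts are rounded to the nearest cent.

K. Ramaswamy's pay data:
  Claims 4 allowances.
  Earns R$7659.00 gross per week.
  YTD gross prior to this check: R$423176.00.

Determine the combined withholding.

R$1545.74

Regional Income Tax: taxable = R$7659.00 − 4×R$120.00 = R$7179.00
  R$810.39 + 30.23% × (R$7179.00 − R$5000.00) = R$810.39 + 30.23% × R$2179.00 = R$1469.10
Training Fund Levy: cap R$424134.00 − YTD R$423176.00 = R$958.00 subject; 8% × R$958.00 = R$76.64
Total: R$1469.10 + R$76.64 = R$1545.74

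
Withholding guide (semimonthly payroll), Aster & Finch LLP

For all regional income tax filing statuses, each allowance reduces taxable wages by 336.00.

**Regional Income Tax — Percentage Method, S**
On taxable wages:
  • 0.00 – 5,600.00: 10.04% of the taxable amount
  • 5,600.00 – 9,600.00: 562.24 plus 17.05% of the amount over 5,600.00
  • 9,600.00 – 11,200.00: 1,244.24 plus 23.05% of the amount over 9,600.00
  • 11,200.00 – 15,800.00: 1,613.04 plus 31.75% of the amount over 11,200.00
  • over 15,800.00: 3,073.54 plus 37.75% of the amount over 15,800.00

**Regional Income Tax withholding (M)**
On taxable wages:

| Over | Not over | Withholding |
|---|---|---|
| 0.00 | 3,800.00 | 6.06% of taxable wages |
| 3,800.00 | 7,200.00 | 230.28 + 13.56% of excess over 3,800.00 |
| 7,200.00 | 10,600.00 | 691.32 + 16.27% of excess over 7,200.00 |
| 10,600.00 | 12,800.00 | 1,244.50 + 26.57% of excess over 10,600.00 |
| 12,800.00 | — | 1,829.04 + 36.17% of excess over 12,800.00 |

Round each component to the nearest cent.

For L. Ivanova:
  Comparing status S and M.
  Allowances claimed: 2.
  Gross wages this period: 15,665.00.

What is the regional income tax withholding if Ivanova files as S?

2,817.32

Regional Income Tax (S): taxable = 15,665.00 − 2×336.00 = 14,993.00
  1,613.04 + 31.75% × (14,993.00 − 11,200.00) = 1,613.04 + 31.75% × 3,793.00 = 2,817.32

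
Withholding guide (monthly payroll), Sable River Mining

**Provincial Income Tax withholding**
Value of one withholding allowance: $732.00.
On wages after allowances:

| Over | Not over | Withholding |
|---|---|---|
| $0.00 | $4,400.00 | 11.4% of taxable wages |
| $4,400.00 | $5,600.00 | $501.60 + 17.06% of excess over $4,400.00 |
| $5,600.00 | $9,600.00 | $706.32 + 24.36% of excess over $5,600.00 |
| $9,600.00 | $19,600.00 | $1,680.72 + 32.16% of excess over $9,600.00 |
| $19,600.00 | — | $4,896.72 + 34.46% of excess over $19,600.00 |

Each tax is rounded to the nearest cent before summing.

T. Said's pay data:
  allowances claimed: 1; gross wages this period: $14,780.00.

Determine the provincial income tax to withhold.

Provincial Income Tax: taxable = $14,780.00 − 1×$732.00 = $14,048.00
  $1,680.72 + 32.16% × ($14,048.00 − $9,600.00) = $1,680.72 + 32.16% × $4,448.00 = $3,111.20

$3,111.20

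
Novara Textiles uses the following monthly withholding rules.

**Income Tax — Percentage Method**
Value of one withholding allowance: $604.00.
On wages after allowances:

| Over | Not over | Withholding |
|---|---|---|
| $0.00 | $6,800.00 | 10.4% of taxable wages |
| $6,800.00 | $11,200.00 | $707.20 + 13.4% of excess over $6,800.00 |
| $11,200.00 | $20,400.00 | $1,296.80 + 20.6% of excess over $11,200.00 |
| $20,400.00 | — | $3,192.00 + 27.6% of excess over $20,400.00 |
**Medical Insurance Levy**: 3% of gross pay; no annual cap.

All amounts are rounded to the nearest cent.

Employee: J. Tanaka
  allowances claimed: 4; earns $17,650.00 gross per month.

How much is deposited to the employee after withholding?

$14,992.70

Income Tax: taxable = $17,650.00 − 4×$604.00 = $15,234.00
  $1,296.80 + 20.6% × ($15,234.00 − $11,200.00) = $1,296.80 + 20.6% × $4,034.00 = $2,127.80
Medical Insurance Levy: 3% × $17,650.00 = $529.50
Total withheld: $2,127.80 + $529.50 = $2,657.30
Net pay: $17,650.00 − $2,657.30 = $14,992.70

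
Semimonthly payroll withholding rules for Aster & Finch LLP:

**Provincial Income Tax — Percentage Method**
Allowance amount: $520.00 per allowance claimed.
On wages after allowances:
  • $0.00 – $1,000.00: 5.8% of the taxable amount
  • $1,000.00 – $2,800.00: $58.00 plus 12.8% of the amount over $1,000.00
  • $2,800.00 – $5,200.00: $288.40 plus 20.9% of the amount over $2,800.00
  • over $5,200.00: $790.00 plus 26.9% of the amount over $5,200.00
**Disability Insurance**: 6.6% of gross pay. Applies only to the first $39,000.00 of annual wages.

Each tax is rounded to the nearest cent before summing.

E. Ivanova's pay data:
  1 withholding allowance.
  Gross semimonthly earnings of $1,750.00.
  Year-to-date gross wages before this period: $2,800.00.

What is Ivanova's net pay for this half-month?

$1,547.06

Provincial Income Tax: taxable = $1,750.00 − 1×$520.00 = $1,230.00
  $58.00 + 12.8% × ($1,230.00 − $1,000.00) = $58.00 + 12.8% × $230.00 = $87.44
Disability Insurance: 6.6% × $1,750.00 = $115.50
Total withheld: $87.44 + $115.50 = $202.94
Net pay: $1,750.00 − $202.94 = $1,547.06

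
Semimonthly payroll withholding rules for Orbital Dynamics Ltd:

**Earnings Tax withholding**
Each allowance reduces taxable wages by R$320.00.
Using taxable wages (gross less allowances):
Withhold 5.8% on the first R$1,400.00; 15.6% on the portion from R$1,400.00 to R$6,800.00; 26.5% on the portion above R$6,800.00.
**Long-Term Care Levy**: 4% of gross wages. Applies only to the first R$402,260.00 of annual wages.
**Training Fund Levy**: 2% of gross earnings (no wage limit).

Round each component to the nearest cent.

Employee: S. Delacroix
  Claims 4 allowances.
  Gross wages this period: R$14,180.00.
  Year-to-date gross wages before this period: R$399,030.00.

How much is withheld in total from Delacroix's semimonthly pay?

R$2,952.90

Earnings Tax: taxable = R$14,180.00 − 4×R$320.00 = R$12,900.00
  R$923.60 + 26.5% × (R$12,900.00 − R$6,800.00) = R$923.60 + 26.5% × R$6,100.00 = R$2,540.10
Long-Term Care Levy: cap R$402,260.00 − YTD R$399,030.00 = R$3,230.00 subject; 4% × R$3,230.00 = R$129.20
Training Fund Levy: 2% × R$14,180.00 = R$283.60
Total: R$2,540.10 + R$129.20 + R$283.60 = R$2,952.90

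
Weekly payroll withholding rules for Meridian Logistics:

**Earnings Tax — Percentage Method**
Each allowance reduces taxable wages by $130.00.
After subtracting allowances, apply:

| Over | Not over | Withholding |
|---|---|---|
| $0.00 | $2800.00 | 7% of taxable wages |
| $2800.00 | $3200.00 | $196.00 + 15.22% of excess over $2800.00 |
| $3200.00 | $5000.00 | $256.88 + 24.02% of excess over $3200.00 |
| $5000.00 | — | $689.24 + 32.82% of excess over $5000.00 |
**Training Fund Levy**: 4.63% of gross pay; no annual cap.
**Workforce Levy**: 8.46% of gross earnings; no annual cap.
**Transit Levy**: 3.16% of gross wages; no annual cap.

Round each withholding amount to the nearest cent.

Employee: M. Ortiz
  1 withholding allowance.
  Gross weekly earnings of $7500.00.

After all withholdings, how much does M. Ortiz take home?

$4814.18

Earnings Tax: taxable = $7500.00 − 1×$130.00 = $7370.00
  $689.24 + 32.82% × ($7370.00 − $5000.00) = $689.24 + 32.82% × $2370.00 = $1467.07
Training Fund Levy: 4.63% × $7500.00 = $347.25
Workforce Levy: 8.46% × $7500.00 = $634.50
Transit Levy: 3.16% × $7500.00 = $237.00
Total withheld: $1467.07 + $347.25 + $634.50 + $237.00 = $2685.82
Net pay: $7500.00 − $2685.82 = $4814.18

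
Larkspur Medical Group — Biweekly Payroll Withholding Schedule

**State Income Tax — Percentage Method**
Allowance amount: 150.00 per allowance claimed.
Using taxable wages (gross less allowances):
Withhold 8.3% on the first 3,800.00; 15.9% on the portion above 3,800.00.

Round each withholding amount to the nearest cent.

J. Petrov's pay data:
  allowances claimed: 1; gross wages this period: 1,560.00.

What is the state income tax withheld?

117.03

State Income Tax: taxable = 1,560.00 − 1×150.00 = 1,410.00
  8.3% × 1,410.00 = 117.03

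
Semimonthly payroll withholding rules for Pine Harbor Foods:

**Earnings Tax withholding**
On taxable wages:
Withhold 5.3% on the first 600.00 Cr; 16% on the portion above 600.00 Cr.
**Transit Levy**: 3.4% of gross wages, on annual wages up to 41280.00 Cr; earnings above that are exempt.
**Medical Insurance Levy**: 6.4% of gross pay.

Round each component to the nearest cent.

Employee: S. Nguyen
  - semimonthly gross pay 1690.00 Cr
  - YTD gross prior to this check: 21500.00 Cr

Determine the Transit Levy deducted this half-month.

57.46 Cr

Transit Levy: 3.4% × 1690.00 Cr = 57.46 Cr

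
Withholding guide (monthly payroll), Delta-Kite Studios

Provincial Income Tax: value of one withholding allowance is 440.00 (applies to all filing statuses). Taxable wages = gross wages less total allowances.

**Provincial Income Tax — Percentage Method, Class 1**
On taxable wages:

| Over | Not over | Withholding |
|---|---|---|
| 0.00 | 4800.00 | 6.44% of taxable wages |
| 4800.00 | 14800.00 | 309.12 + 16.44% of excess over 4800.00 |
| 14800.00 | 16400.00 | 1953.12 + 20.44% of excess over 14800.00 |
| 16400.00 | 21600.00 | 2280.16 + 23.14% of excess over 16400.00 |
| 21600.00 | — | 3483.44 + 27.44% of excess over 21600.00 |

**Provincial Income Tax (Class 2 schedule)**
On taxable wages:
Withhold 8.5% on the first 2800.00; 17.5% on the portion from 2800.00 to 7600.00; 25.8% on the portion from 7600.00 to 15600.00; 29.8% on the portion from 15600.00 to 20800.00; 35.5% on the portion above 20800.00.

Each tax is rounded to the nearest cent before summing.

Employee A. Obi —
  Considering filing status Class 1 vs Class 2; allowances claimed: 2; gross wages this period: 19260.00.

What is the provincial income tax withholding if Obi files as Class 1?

Provincial Income Tax (Class 1): taxable = 19260.00 − 2×440.00 = 18380.00
  2280.16 + 23.14% × (18380.00 − 16400.00) = 2280.16 + 23.14% × 1980.00 = 2738.33

2738.33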